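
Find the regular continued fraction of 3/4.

[0; 1, 3]

Run the Euclidean algorithm on 3 and 4; the successive quotients are the partial quotients a_0, a_1, ... (each step inverts the fractional part left over by the previous one):
  3 = 0*4 + 3, so a_0 = 0.
  4 = 1*3 + 1, so a_1 = 1.
  3 = 3*1 + 0, so a_2 = 3.
The remainder reaches 0 after 3 divisions, so the expansion has 3 partial quotients, read off in order.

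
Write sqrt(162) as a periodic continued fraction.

Write x_i = (sqrt(162) + m_i)/d_i with (m_0, d_0) = (0, 1). a_0 = floor(sqrt(162)) = 12, since 12^2 = 144 <= 162 < 169 = 13^2.
Iterate m_{i+1} = d_i*a_i - m_i, d_{i+1} = (162 - m_{i+1}^2)/d_i, a_{i+1} = floor((a_0 + m_{i+1})/d_{i+1}):
  m_1 = 1*12 - 0 = 12, d_1 = (162 - 12^2)/1 = 18/1 = 18, a_1 = floor((12 + 12)/18) = 1.
  m_2 = 18*1 - 12 = 6, d_2 = (162 - 6^2)/18 = 126/18 = 7, a_2 = floor((12 + 6)/7) = 2.
  m_3 = 7*2 - 6 = 8, d_3 = (162 - 8^2)/7 = 98/7 = 14, a_3 = floor((12 + 8)/14) = 1.
  m_4 = 14*1 - 8 = 6, d_4 = (162 - 6^2)/14 = 126/14 = 9, a_4 = floor((12 + 6)/9) = 2.
  m_5 = 9*2 - 6 = 12, d_5 = (162 - 12^2)/9 = 18/9 = 2, a_5 = floor((12 + 12)/2) = 12.
  m_6 = 2*12 - 12 = 12, d_6 = (162 - 12^2)/2 = 18/2 = 9, a_6 = floor((12 + 12)/9) = 2.
  m_7 = 9*2 - 12 = 6, d_7 = (162 - 6^2)/9 = 126/9 = 14, a_7 = floor((12 + 6)/14) = 1.
  m_8 = 14*1 - 6 = 8, d_8 = (162 - 8^2)/14 = 98/14 = 7, a_8 = floor((12 + 8)/7) = 2.
  m_9 = 7*2 - 8 = 6, d_9 = (162 - 6^2)/7 = 126/7 = 18, a_9 = floor((12 + 6)/18) = 1.
  m_10 = 18*1 - 6 = 12, d_10 = (162 - 12^2)/18 = 18/18 = 1, a_10 = floor((12 + 12)/1) = 24.
  m_11 = 1*24 - 12 = 12, d_11 = (162 - 12^2)/1 = 18/1 = 18: (m_11, d_11) = (m_1, d_1) = (12, 18), so from here the quotients repeat a_1, ..., a_10; the period length is 10.
Hence the expansion of sqrt(162) is a_0 = 12 followed by the repeating block 1, 2, 1, 2, 12, 2, 1, 2, 1, 24 (period 10).

[12; (1, 2, 1, 2, 12, 2, 1, 2, 1, 24)]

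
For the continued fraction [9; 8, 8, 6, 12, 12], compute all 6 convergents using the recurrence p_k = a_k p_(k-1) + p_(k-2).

Using the convergent recurrence p_i = a_i*p_{i-1} + p_{i-2}, q_i = a_i*q_{i-1} + q_{i-2} with p_{-2}=0, p_{-1}=1, q_{-2}=1, q_{-1}=0:
  i=0: a_0=9, p_0 = 9*1 + 0 = 9, q_0 = 9*0 + 1 = 1.
  i=1: a_1=8, p_1 = 8*9 + 1 = 73, q_1 = 8*1 + 0 = 8.
  i=2: a_2=8, p_2 = 8*73 + 9 = 593, q_2 = 8*8 + 1 = 65.
  i=3: a_3=6, p_3 = 6*593 + 73 = 3631, q_3 = 6*65 + 8 = 398.
  i=4: a_4=12, p_4 = 12*3631 + 593 = 44165, q_4 = 12*398 + 65 = 4841.
  i=5: a_5=12, p_5 = 12*44165 + 3631 = 533611, q_5 = 12*4841 + 398 = 58490.

9/1, 73/8, 593/65, 3631/398, 44165/4841, 533611/58490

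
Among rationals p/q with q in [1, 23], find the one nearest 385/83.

51/11

Expand x = 385/83 as a continued fraction with the Euclidean algorithm:
  385 = 4*83 + 53, so a_0 = 4.
  83 = 1*53 + 30, so a_1 = 1.
  53 = 1*30 + 23, so a_2 = 1.
  30 = 1*23 + 7, so a_3 = 1.
  23 = 3*7 + 2, so a_4 = 3.
  7 = 3*2 + 1, so a_5 = 3.
  2 = 2*1 + 0, so a_6 = 2.
so x = [4; 1, 1, 1, 3, 3, 2].
Convergents (p_i = a_i*p_{i-1} + p_{i-2}, q_i = a_i*q_{i-1} + q_{i-2} with p_{-2}=0, p_{-1}=1, q_{-2}=1, q_{-1}=0), until the denominator exceeds 23:
  i=0: a_0=4, p_0 = 4*1 + 0 = 4, q_0 = 4*0 + 1 = 1.
  i=1: a_1=1, p_1 = 1*4 + 1 = 5, q_1 = 1*1 + 0 = 1.
  i=2: a_2=1, p_2 = 1*5 + 4 = 9, q_2 = 1*1 + 1 = 2.
  i=3: a_3=1, p_3 = 1*9 + 5 = 14, q_3 = 1*2 + 1 = 3.
  i=4: a_4=3, p_4 = 3*14 + 9 = 51, q_4 = 3*3 + 2 = 11.
  i=5: a_5=3, p_5 = 3*51 + 14 = 167, q_5 = 3*11 + 3 = 36.
q_5 = 36 > 23, so the last convergent with denominator <= 23 is p_4/q_4 = 51/11.
The closest fraction with denominator <= 23 is either p_4/q_4 or the intermediate fraction (k*p_4 + p_3)/(k*q_4 + q_3) with the largest k >= 1 whose denominator stays <= 23; these approach x as k grows, and every other convergent or intermediate fraction in range is farther away.
Largest k: floor((23 - q_3)/q_4) = floor((23 - 3)/11) = 1.
That gives (1*51 + 14)/(1*11 + 3) = 65/14.
Compare the errors: |x - 51/11| = |385*11 - 51*83|/(83*11) = 2/913, and |x - 65/14| = |385*14 - 65*83|/(83*14) = 5/1162.
Cross-multiplying, 2*1162 = 2324 < 4565 = 5*913, so 2/913 is smaller: the convergent 51/11 is closer to x than 65/14.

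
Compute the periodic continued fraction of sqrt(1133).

Write x_i = (sqrt(1133) + m_i)/d_i with (m_0, d_0) = (0, 1). a_0 = floor(sqrt(1133)) = 33, since 33^2 = 1089 <= 1133 < 1156 = 34^2.
Iterate m_{i+1} = d_i*a_i - m_i, d_{i+1} = (1133 - m_{i+1}^2)/d_i, a_{i+1} = floor((a_0 + m_{i+1})/d_{i+1}):
  m_1 = 1*33 - 0 = 33, d_1 = (1133 - 33^2)/1 = 44/1 = 44, a_1 = floor((33 + 33)/44) = 1.
  m_2 = 44*1 - 33 = 11, d_2 = (1133 - 11^2)/44 = 1012/44 = 23, a_2 = floor((33 + 11)/23) = 1.
  m_3 = 23*1 - 11 = 12, d_3 = (1133 - 12^2)/23 = 989/23 = 43, a_3 = floor((33 + 12)/43) = 1.
  m_4 = 43*1 - 12 = 31, d_4 = (1133 - 31^2)/43 = 172/43 = 4, a_4 = floor((33 + 31)/4) = 16.
  m_5 = 4*16 - 31 = 33, d_5 = (1133 - 33^2)/4 = 44/4 = 11, a_5 = floor((33 + 33)/11) = 6.
  m_6 = 11*6 - 33 = 33, d_6 = (1133 - 33^2)/11 = 44/11 = 4, a_6 = floor((33 + 33)/4) = 16.
  m_7 = 4*16 - 33 = 31, d_7 = (1133 - 31^2)/4 = 172/4 = 43, a_7 = floor((33 + 31)/43) = 1.
  m_8 = 43*1 - 31 = 12, d_8 = (1133 - 12^2)/43 = 989/43 = 23, a_8 = floor((33 + 12)/23) = 1.
  m_9 = 23*1 - 12 = 11, d_9 = (1133 - 11^2)/23 = 1012/23 = 44, a_9 = floor((33 + 11)/44) = 1.
  m_10 = 44*1 - 11 = 33, d_10 = (1133 - 33^2)/44 = 44/44 = 1, a_10 = floor((33 + 33)/1) = 66.
  m_11 = 1*66 - 33 = 33, d_11 = (1133 - 33^2)/1 = 44/1 = 44: (m_11, d_11) = (m_1, d_1) = (33, 44), so from here the quotients repeat a_1, ..., a_10; the period length is 10.
Hence the expansion of sqrt(1133) is a_0 = 33 followed by the repeating block 1, 1, 1, 16, 6, 16, 1, 1, 1, 66 (period 10).

[33; (1, 1, 1, 16, 6, 16, 1, 1, 1, 66)]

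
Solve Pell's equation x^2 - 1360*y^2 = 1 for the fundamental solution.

First expand sqrt(1360) as a continued fraction. With x_i = (sqrt(1360) + m_i)/d_i and (m_0, d_0) = (0, 1): a_0 = floor(sqrt(1360)) = 36, since 36^2 = 1296 <= 1360 < 1369 = 37^2.
Iterate m_{i+1} = d_i*a_i - m_i, d_{i+1} = (1360 - m_{i+1}^2)/d_i, a_{i+1} = floor((a_0 + m_{i+1})/d_{i+1}):
  m_1 = 1*36 - 0 = 36, d_1 = (1360 - 36^2)/1 = 64/1 = 64, a_1 = floor((36 + 36)/64) = 1.
  m_2 = 64*1 - 36 = 28, d_2 = (1360 - 28^2)/64 = 576/64 = 9, a_2 = floor((36 + 28)/9) = 7.
  m_3 = 9*7 - 28 = 35, d_3 = (1360 - 35^2)/9 = 135/9 = 15, a_3 = floor((36 + 35)/15) = 4.
  m_4 = 15*4 - 35 = 25, d_4 = (1360 - 25^2)/15 = 735/15 = 49, a_4 = floor((36 + 25)/49) = 1.
  m_5 = 49*1 - 25 = 24, d_5 = (1360 - 24^2)/49 = 784/49 = 16, a_5 = floor((36 + 24)/16) = 3.
  m_6 = 16*3 - 24 = 24, d_6 = (1360 - 24^2)/16 = 784/16 = 49, a_6 = floor((36 + 24)/49) = 1.
  m_7 = 49*1 - 24 = 25, d_7 = (1360 - 25^2)/49 = 735/49 = 15, a_7 = floor((36 + 25)/15) = 4.
  m_8 = 15*4 - 25 = 35, d_8 = (1360 - 35^2)/15 = 135/15 = 9, a_8 = floor((36 + 35)/9) = 7.
  m_9 = 9*7 - 35 = 28, d_9 = (1360 - 28^2)/9 = 576/9 = 64, a_9 = floor((36 + 28)/64) = 1.
  m_10 = 64*1 - 28 = 36, d_10 = (1360 - 36^2)/64 = 64/64 = 1, a_10 = floor((36 + 36)/1) = 72.
  m_11 = 1*72 - 36 = 36, d_11 = (1360 - 36^2)/1 = 64/1 = 64: (m_11, d_11) = (m_1, d_1) = (36, 64), so from here the quotients repeat a_1, ..., a_10; the period length is 10.
So sqrt(1360) = [36; (1, 7, 4, 1, 3, 1, 4, 7, 1, 72)] with period length k = 10.
k is even, so the fundamental solution of x^2 - 1360y^2 = 1 is (p_{k-1}, q_{k-1}) = (p_9, q_9); compute convergents through index 9.
Convergents (p_i = a_i*p_{i-1} + p_{i-2}, q_i = a_i*q_{i-1} + q_{i-2} with p_{-2}=0, p_{-1}=1, q_{-2}=1, q_{-1}=0):
  i=0: a_0=36, p_0 = 36*1 + 0 = 36, q_0 = 36*0 + 1 = 1.
  i=1: a_1=1, p_1 = 1*36 + 1 = 37, q_1 = 1*1 + 0 = 1.
  i=2: a_2=7, p_2 = 7*37 + 36 = 295, q_2 = 7*1 + 1 = 8.
  i=3: a_3=4, p_3 = 4*295 + 37 = 1217, q_3 = 4*8 + 1 = 33.
  i=4: a_4=1, p_4 = 1*1217 + 295 = 1512, q_4 = 1*33 + 8 = 41.
  i=5: a_5=3, p_5 = 3*1512 + 1217 = 5753, q_5 = 3*41 + 33 = 156.
  i=6: a_6=1, p_6 = 1*5753 + 1512 = 7265, q_6 = 1*156 + 41 = 197.
  i=7: a_7=4, p_7 = 4*7265 + 5753 = 34813, q_7 = 4*197 + 156 = 944.
  i=8: a_8=7, p_8 = 7*34813 + 7265 = 250956, q_8 = 7*944 + 197 = 6805.
  i=9: a_9=1, p_9 = 1*250956 + 34813 = 285769, q_9 = 1*6805 + 944 = 7749.
Check: 285769^2 - 1360*7749^2 = 81663921361 - 81663921360 = 1, so (x, y) = (285769, 7749) solves the equation, and by the theorem it is the least positive solution.

(x, y) = (285769, 7749)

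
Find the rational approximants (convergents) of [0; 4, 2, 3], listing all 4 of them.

0/1, 1/4, 2/9, 7/31

Using the convergent recurrence p_i = a_i*p_{i-1} + p_{i-2}, q_i = a_i*q_{i-1} + q_{i-2} with p_{-2}=0, p_{-1}=1, q_{-2}=1, q_{-1}=0:
  i=0: a_0=0, p_0 = 0*1 + 0 = 0, q_0 = 0*0 + 1 = 1.
  i=1: a_1=4, p_1 = 4*0 + 1 = 1, q_1 = 4*1 + 0 = 4.
  i=2: a_2=2, p_2 = 2*1 + 0 = 2, q_2 = 2*4 + 1 = 9.
  i=3: a_3=3, p_3 = 3*2 + 1 = 7, q_3 = 3*9 + 4 = 31.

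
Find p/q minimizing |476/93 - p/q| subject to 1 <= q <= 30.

87/17

Expand x = 476/93 as a continued fraction with the Euclidean algorithm:
  476 = 5*93 + 11, so a_0 = 5.
  93 = 8*11 + 5, so a_1 = 8.
  11 = 2*5 + 1, so a_2 = 2.
  5 = 5*1 + 0, so a_3 = 5.
so x = [5; 8, 2, 5].
Convergents (p_i = a_i*p_{i-1} + p_{i-2}, q_i = a_i*q_{i-1} + q_{i-2} with p_{-2}=0, p_{-1}=1, q_{-2}=1, q_{-1}=0), until the denominator exceeds 30:
  i=0: a_0=5, p_0 = 5*1 + 0 = 5, q_0 = 5*0 + 1 = 1.
  i=1: a_1=8, p_1 = 8*5 + 1 = 41, q_1 = 8*1 + 0 = 8.
  i=2: a_2=2, p_2 = 2*41 + 5 = 87, q_2 = 2*8 + 1 = 17.
  i=3: a_3=5, p_3 = 5*87 + 41 = 476, q_3 = 5*17 + 8 = 93.
q_3 = 93 > 30, so the last convergent with denominator <= 30 is p_2/q_2 = 87/17.
The closest fraction with denominator <= 30 is either p_2/q_2 or the intermediate fraction (k*p_2 + p_1)/(k*q_2 + q_1) with the largest k >= 1 whose denominator stays <= 30; these approach x as k grows, and every other convergent or intermediate fraction in range is farther away.
Largest k: floor((30 - q_1)/q_2) = floor((30 - 8)/17) = 1.
That gives (1*87 + 41)/(1*17 + 8) = 128/25.
Compare the errors: |x - 87/17| = |476*17 - 87*93|/(93*17) = 1/1581, and |x - 128/25| = |476*25 - 128*93|/(93*25) = 4/2325.
Cross-multiplying, 1*2325 = 2325 < 6324 = 4*1581, so 1/1581 is smaller: the convergent 87/17 is closer to x than 128/25.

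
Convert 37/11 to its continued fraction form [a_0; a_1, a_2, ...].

Run the Euclidean algorithm on 37 and 11; the successive quotients are the partial quotients a_0, a_1, ... (each step inverts the fractional part left over by the previous one):
  37 = 3*11 + 4, so a_0 = 3.
  11 = 2*4 + 3, so a_1 = 2.
  4 = 1*3 + 1, so a_2 = 1.
  3 = 3*1 + 0, so a_3 = 3.
The remainder reaches 0 after 4 divisions, so the expansion has 4 partial quotients, read off in order.

[3; 2, 1, 3]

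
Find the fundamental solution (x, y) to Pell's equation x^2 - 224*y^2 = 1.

(x, y) = (15, 1)

First expand sqrt(224) as a continued fraction. With x_i = (sqrt(224) + m_i)/d_i and (m_0, d_0) = (0, 1): a_0 = floor(sqrt(224)) = 14, since 14^2 = 196 <= 224 < 225 = 15^2.
Iterate m_{i+1} = d_i*a_i - m_i, d_{i+1} = (224 - m_{i+1}^2)/d_i, a_{i+1} = floor((a_0 + m_{i+1})/d_{i+1}):
  m_1 = 1*14 - 0 = 14, d_1 = (224 - 14^2)/1 = 28/1 = 28, a_1 = floor((14 + 14)/28) = 1.
  m_2 = 28*1 - 14 = 14, d_2 = (224 - 14^2)/28 = 28/28 = 1, a_2 = floor((14 + 14)/1) = 28.
  m_3 = 1*28 - 14 = 14, d_3 = (224 - 14^2)/1 = 28/1 = 28: (m_3, d_3) = (m_1, d_1) = (14, 28), so from here the quotients repeat a_1, a_2; the period length is 2.
So sqrt(224) = [14; (1, 28)] with period length k = 2.
k is even, so the fundamental solution of x^2 - 224y^2 = 1 is (p_{k-1}, q_{k-1}) = (p_1, q_1); compute convergents through index 1.
Convergents (p_i = a_i*p_{i-1} + p_{i-2}, q_i = a_i*q_{i-1} + q_{i-2} with p_{-2}=0, p_{-1}=1, q_{-2}=1, q_{-1}=0):
  i=0: a_0=14, p_0 = 14*1 + 0 = 14, q_0 = 14*0 + 1 = 1.
  i=1: a_1=1, p_1 = 1*14 + 1 = 15, q_1 = 1*1 + 0 = 1.
Check: 15^2 - 224*1^2 = 225 - 224 = 1, so (x, y) = (15, 1) solves the equation, and by the theorem it is the least positive solution.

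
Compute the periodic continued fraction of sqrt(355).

Write x_i = (sqrt(355) + m_i)/d_i with (m_0, d_0) = (0, 1). a_0 = floor(sqrt(355)) = 18, since 18^2 = 324 <= 355 < 361 = 19^2.
Iterate m_{i+1} = d_i*a_i - m_i, d_{i+1} = (355 - m_{i+1}^2)/d_i, a_{i+1} = floor((a_0 + m_{i+1})/d_{i+1}):
  m_1 = 1*18 - 0 = 18, d_1 = (355 - 18^2)/1 = 31/1 = 31, a_1 = floor((18 + 18)/31) = 1.
  m_2 = 31*1 - 18 = 13, d_2 = (355 - 13^2)/31 = 186/31 = 6, a_2 = floor((18 + 13)/6) = 5.
  m_3 = 6*5 - 13 = 17, d_3 = (355 - 17^2)/6 = 66/6 = 11, a_3 = floor((18 + 17)/11) = 3.
  m_4 = 11*3 - 17 = 16, d_4 = (355 - 16^2)/11 = 99/11 = 9, a_4 = floor((18 + 16)/9) = 3.
  m_5 = 9*3 - 16 = 11, d_5 = (355 - 11^2)/9 = 234/9 = 26, a_5 = floor((18 + 11)/26) = 1.
  m_6 = 26*1 - 11 = 15, d_6 = (355 - 15^2)/26 = 130/26 = 5, a_6 = floor((18 + 15)/5) = 6.
  m_7 = 5*6 - 15 = 15, d_7 = (355 - 15^2)/5 = 130/5 = 26, a_7 = floor((18 + 15)/26) = 1.
  m_8 = 26*1 - 15 = 11, d_8 = (355 - 11^2)/26 = 234/26 = 9, a_8 = floor((18 + 11)/9) = 3.
  m_9 = 9*3 - 11 = 16, d_9 = (355 - 16^2)/9 = 99/9 = 11, a_9 = floor((18 + 16)/11) = 3.
  m_10 = 11*3 - 16 = 17, d_10 = (355 - 17^2)/11 = 66/11 = 6, a_10 = floor((18 + 17)/6) = 5.
  m_11 = 6*5 - 17 = 13, d_11 = (355 - 13^2)/6 = 186/6 = 31, a_11 = floor((18 + 13)/31) = 1.
  m_12 = 31*1 - 13 = 18, d_12 = (355 - 18^2)/31 = 31/31 = 1, a_12 = floor((18 + 18)/1) = 36.
  m_13 = 1*36 - 18 = 18, d_13 = (355 - 18^2)/1 = 31/1 = 31: (m_13, d_13) = (m_1, d_1) = (18, 31), so from here the quotients repeat a_1, ..., a_12; the period length is 12.
Hence the expansion of sqrt(355) is a_0 = 18 followed by the repeating block 1, 5, 3, 3, 1, 6, 1, 3, 3, 5, 1, 36 (period 12).

[18; (1, 5, 3, 3, 1, 6, 1, 3, 3, 5, 1, 36)]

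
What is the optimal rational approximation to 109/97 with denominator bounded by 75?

82/73

Expand x = 109/97 as a continued fraction with the Euclidean algorithm:
  109 = 1*97 + 12, so a_0 = 1.
  97 = 8*12 + 1, so a_1 = 8.
  12 = 12*1 + 0, so a_2 = 12.
so x = [1; 8, 12].
Convergents (p_i = a_i*p_{i-1} + p_{i-2}, q_i = a_i*q_{i-1} + q_{i-2} with p_{-2}=0, p_{-1}=1, q_{-2}=1, q_{-1}=0), until the denominator exceeds 75:
  i=0: a_0=1, p_0 = 1*1 + 0 = 1, q_0 = 1*0 + 1 = 1.
  i=1: a_1=8, p_1 = 8*1 + 1 = 9, q_1 = 8*1 + 0 = 8.
  i=2: a_2=12, p_2 = 12*9 + 1 = 109, q_2 = 12*8 + 1 = 97.
q_2 = 97 > 75, so the last convergent with denominator <= 75 is p_1/q_1 = 9/8.
The closest fraction with denominator <= 75 is either p_1/q_1 or the intermediate fraction (k*p_1 + p_0)/(k*q_1 + q_0) with the largest k >= 1 whose denominator stays <= 75; these approach x as k grows, and every other convergent or intermediate fraction in range is farther away.
Largest k: floor((75 - q_0)/q_1) = floor((75 - 1)/8) = 9.
That gives (9*9 + 1)/(9*8 + 1) = 82/73.
Compare the errors: |x - 9/8| = |109*8 - 9*97|/(97*8) = 1/776, and |x - 82/73| = |109*73 - 82*97|/(97*73) = 3/7081.
Cross-multiplying, 3*776 = 2328 < 7081 = 1*7081, so 3/7081 is smaller: the intermediate fraction 82/73 is closer to x than 9/8.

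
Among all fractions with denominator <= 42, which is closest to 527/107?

Expand x = 527/107 as a continued fraction with the Euclidean algorithm:
  527 = 4*107 + 99, so a_0 = 4.
  107 = 1*99 + 8, so a_1 = 1.
  99 = 12*8 + 3, so a_2 = 12.
  8 = 2*3 + 2, so a_3 = 2.
  3 = 1*2 + 1, so a_4 = 1.
  2 = 2*1 + 0, so a_5 = 2.
so x = [4; 1, 12, 2, 1, 2].
Convergents (p_i = a_i*p_{i-1} + p_{i-2}, q_i = a_i*q_{i-1} + q_{i-2} with p_{-2}=0, p_{-1}=1, q_{-2}=1, q_{-1}=0), until the denominator exceeds 42:
  i=0: a_0=4, p_0 = 4*1 + 0 = 4, q_0 = 4*0 + 1 = 1.
  i=1: a_1=1, p_1 = 1*4 + 1 = 5, q_1 = 1*1 + 0 = 1.
  i=2: a_2=12, p_2 = 12*5 + 4 = 64, q_2 = 12*1 + 1 = 13.
  i=3: a_3=2, p_3 = 2*64 + 5 = 133, q_3 = 2*13 + 1 = 27.
  i=4: a_4=1, p_4 = 1*133 + 64 = 197, q_4 = 1*27 + 13 = 40.
  i=5: a_5=2, p_5 = 2*197 + 133 = 527, q_5 = 2*40 + 27 = 107.
q_5 = 107 > 42, so the last convergent with denominator <= 42 is p_4/q_4 = 197/40.
The closest fraction with denominator <= 42 is either p_4/q_4 or the intermediate fraction (k*p_4 + p_3)/(k*q_4 + q_3) with the largest k >= 1 whose denominator stays <= 42; these approach x as k grows, and every other convergent or intermediate fraction in range is farther away.
Largest k: floor((42 - q_3)/q_4) = floor((42 - 27)/40) = 0.
Since k = 0, no intermediate fraction beyond p_4/q_4 has denominator <= 42, so the convergent 197/40 is the closest (its error is |527*40 - 197*107|/(107*40) = 1/4280).

197/40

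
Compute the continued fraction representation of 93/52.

Run the Euclidean algorithm on 93 and 52; the successive quotients are the partial quotients a_0, a_1, ... (each step inverts the fractional part left over by the previous one):
  93 = 1*52 + 41, so a_0 = 1.
  52 = 1*41 + 11, so a_1 = 1.
  41 = 3*11 + 8, so a_2 = 3.
  11 = 1*8 + 3, so a_3 = 1.
  8 = 2*3 + 2, so a_4 = 2.
  3 = 1*2 + 1, so a_5 = 1.
  2 = 2*1 + 0, so a_6 = 2.
The remainder reaches 0 after 7 divisions, so the expansion has 7 partial quotients, read off in order.

[1; 1, 3, 1, 2, 1, 2]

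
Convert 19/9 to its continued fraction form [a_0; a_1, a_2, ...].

Run the Euclidean algorithm on 19 and 9; the successive quotients are the partial quotients a_0, a_1, ... (each step inverts the fractional part left over by the previous one):
  19 = 2*9 + 1, so a_0 = 2.
  9 = 9*1 + 0, so a_1 = 9.
The remainder reaches 0 after 2 divisions, so the expansion has 2 partial quotients, read off in order.

[2; 9]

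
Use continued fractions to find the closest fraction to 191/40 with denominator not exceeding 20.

43/9

Expand x = 191/40 as a continued fraction with the Euclidean algorithm:
  191 = 4*40 + 31, so a_0 = 4.
  40 = 1*31 + 9, so a_1 = 1.
  31 = 3*9 + 4, so a_2 = 3.
  9 = 2*4 + 1, so a_3 = 2.
  4 = 4*1 + 0, so a_4 = 4.
so x = [4; 1, 3, 2, 4].
Convergents (p_i = a_i*p_{i-1} + p_{i-2}, q_i = a_i*q_{i-1} + q_{i-2} with p_{-2}=0, p_{-1}=1, q_{-2}=1, q_{-1}=0), until the denominator exceeds 20:
  i=0: a_0=4, p_0 = 4*1 + 0 = 4, q_0 = 4*0 + 1 = 1.
  i=1: a_1=1, p_1 = 1*4 + 1 = 5, q_1 = 1*1 + 0 = 1.
  i=2: a_2=3, p_2 = 3*5 + 4 = 19, q_2 = 3*1 + 1 = 4.
  i=3: a_3=2, p_3 = 2*19 + 5 = 43, q_3 = 2*4 + 1 = 9.
  i=4: a_4=4, p_4 = 4*43 + 19 = 191, q_4 = 4*9 + 4 = 40.
q_4 = 40 > 20, so the last convergent with denominator <= 20 is p_3/q_3 = 43/9.
The closest fraction with denominator <= 20 is either p_3/q_3 or the intermediate fraction (k*p_3 + p_2)/(k*q_3 + q_2) with the largest k >= 1 whose denominator stays <= 20; these approach x as k grows, and every other convergent or intermediate fraction in range is farther away.
Largest k: floor((20 - q_2)/q_3) = floor((20 - 4)/9) = 1.
That gives (1*43 + 19)/(1*9 + 4) = 62/13.
Compare the errors: |x - 43/9| = |191*9 - 43*40|/(40*9) = 1/360, and |x - 62/13| = |191*13 - 62*40|/(40*13) = 3/520.
Cross-multiplying, 1*520 = 520 < 1080 = 3*360, so 1/360 is smaller: the convergent 43/9 is closer to x than 62/13.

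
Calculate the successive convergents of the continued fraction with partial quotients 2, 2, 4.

Using the convergent recurrence p_i = a_i*p_{i-1} + p_{i-2}, q_i = a_i*q_{i-1} + q_{i-2} with p_{-2}=0, p_{-1}=1, q_{-2}=1, q_{-1}=0:
  i=0: a_0=2, p_0 = 2*1 + 0 = 2, q_0 = 2*0 + 1 = 1.
  i=1: a_1=2, p_1 = 2*2 + 1 = 5, q_1 = 2*1 + 0 = 2.
  i=2: a_2=4, p_2 = 4*5 + 2 = 22, q_2 = 4*2 + 1 = 9.

2/1, 5/2, 22/9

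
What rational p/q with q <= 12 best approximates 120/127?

Expand x = 120/127 as a continued fraction with the Euclidean algorithm:
  120 = 0*127 + 120, so a_0 = 0.
  127 = 1*120 + 7, so a_1 = 1.
  120 = 17*7 + 1, so a_2 = 17.
  7 = 7*1 + 0, so a_3 = 7.
so x = [0; 1, 17, 7].
Convergents (p_i = a_i*p_{i-1} + p_{i-2}, q_i = a_i*q_{i-1} + q_{i-2} with p_{-2}=0, p_{-1}=1, q_{-2}=1, q_{-1}=0), until the denominator exceeds 12:
  i=0: a_0=0, p_0 = 0*1 + 0 = 0, q_0 = 0*0 + 1 = 1.
  i=1: a_1=1, p_1 = 1*0 + 1 = 1, q_1 = 1*1 + 0 = 1.
  i=2: a_2=17, p_2 = 17*1 + 0 = 17, q_2 = 17*1 + 1 = 18.
q_2 = 18 > 12, so the last convergent with denominator <= 12 is p_1/q_1 = 1/1.
The closest fraction with denominator <= 12 is either p_1/q_1 or the intermediate fraction (k*p_1 + p_0)/(k*q_1 + q_0) with the largest k >= 1 whose denominator stays <= 12; these approach x as k grows, and every other convergent or intermediate fraction in range is farther away.
Largest k: floor((12 - q_0)/q_1) = floor((12 - 1)/1) = 11.
That gives (11*1 + 0)/(11*1 + 1) = 11/12.
Compare the errors: |x - 1/1| = |120*1 - 1*127|/(127*1) = 7/127, and |x - 11/12| = |120*12 - 11*127|/(127*12) = 43/1524.
Cross-multiplying, 43*127 = 5461 < 10668 = 7*1524, so 43/1524 is smaller: the intermediate fraction 11/12 is closer to x than 1/1.

11/12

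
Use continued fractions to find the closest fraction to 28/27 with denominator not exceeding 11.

Expand x = 28/27 as a continued fraction with the Euclidean algorithm:
  28 = 1*27 + 1, so a_0 = 1.
  27 = 27*1 + 0, so a_1 = 27.
so x = [1; 27].
Convergents (p_i = a_i*p_{i-1} + p_{i-2}, q_i = a_i*q_{i-1} + q_{i-2} with p_{-2}=0, p_{-1}=1, q_{-2}=1, q_{-1}=0), until the denominator exceeds 11:
  i=0: a_0=1, p_0 = 1*1 + 0 = 1, q_0 = 1*0 + 1 = 1.
  i=1: a_1=27, p_1 = 27*1 + 1 = 28, q_1 = 27*1 + 0 = 27.
q_1 = 27 > 11, so the last convergent with denominator <= 11 is p_0/q_0 = 1/1.
The closest fraction with denominator <= 11 is either p_0/q_0 or the intermediate fraction (k*p_0 + p_{-1})/(k*q_0 + q_{-1}) with the largest k >= 1 whose denominator stays <= 11; these approach x as k grows, and every other convergent or intermediate fraction in range is farther away.
Largest k: floor((11 - q_{-1})/q_0) = floor((11 - 0)/1) = 11 (using the seeds p_{-1} = 1, q_{-1} = 0).
That gives (11*1 + 1)/(11*1 + 0) = 12/11.
Compare the errors: |x - 1/1| = |28*1 - 1*27|/(27*1) = 1/27, and |x - 12/11| = |28*11 - 12*27|/(27*11) = 16/297.
Cross-multiplying, 1*297 = 297 < 432 = 16*27, so 1/27 is smaller: the convergent 1/1 is closer to x than 12/11.

1/1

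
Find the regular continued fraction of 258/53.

[4; 1, 6, 1, 1, 3]

Run the Euclidean algorithm on 258 and 53; the successive quotients are the partial quotients a_0, a_1, ... (each step inverts the fractional part left over by the previous one):
  258 = 4*53 + 46, so a_0 = 4.
  53 = 1*46 + 7, so a_1 = 1.
  46 = 6*7 + 4, so a_2 = 6.
  7 = 1*4 + 3, so a_3 = 1.
  4 = 1*3 + 1, so a_4 = 1.
  3 = 3*1 + 0, so a_5 = 3.
The remainder reaches 0 after 6 divisions, so the expansion has 6 partial quotients, read off in order.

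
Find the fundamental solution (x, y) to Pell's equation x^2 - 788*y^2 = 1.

(x, y) = (393, 14)

First expand sqrt(788) as a continued fraction. With x_i = (sqrt(788) + m_i)/d_i and (m_0, d_0) = (0, 1): a_0 = floor(sqrt(788)) = 28, since 28^2 = 784 <= 788 < 841 = 29^2.
Iterate m_{i+1} = d_i*a_i - m_i, d_{i+1} = (788 - m_{i+1}^2)/d_i, a_{i+1} = floor((a_0 + m_{i+1})/d_{i+1}):
  m_1 = 1*28 - 0 = 28, d_1 = (788 - 28^2)/1 = 4/1 = 4, a_1 = floor((28 + 28)/4) = 14.
  m_2 = 4*14 - 28 = 28, d_2 = (788 - 28^2)/4 = 4/4 = 1, a_2 = floor((28 + 28)/1) = 56.
  m_3 = 1*56 - 28 = 28, d_3 = (788 - 28^2)/1 = 4/1 = 4: (m_3, d_3) = (m_1, d_1) = (28, 4), so from here the quotients repeat a_1, a_2; the period length is 2.
So sqrt(788) = [28; (14, 56)] with period length k = 2.
k is even, so the fundamental solution of x^2 - 788y^2 = 1 is (p_{k-1}, q_{k-1}) = (p_1, q_1); compute convergents through index 1.
Convergents (p_i = a_i*p_{i-1} + p_{i-2}, q_i = a_i*q_{i-1} + q_{i-2} with p_{-2}=0, p_{-1}=1, q_{-2}=1, q_{-1}=0):
  i=0: a_0=28, p_0 = 28*1 + 0 = 28, q_0 = 28*0 + 1 = 1.
  i=1: a_1=14, p_1 = 14*28 + 1 = 393, q_1 = 14*1 + 0 = 14.
Check: 393^2 - 788*14^2 = 154449 - 154448 = 1, so (x, y) = (393, 14) solves the equation, and by the theorem it is the least positive solution.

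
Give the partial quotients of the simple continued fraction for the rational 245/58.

Run the Euclidean algorithm on 245 and 58; the successive quotients are the partial quotients a_0, a_1, ... (each step inverts the fractional part left over by the previous one):
  245 = 4*58 + 13, so a_0 = 4.
  58 = 4*13 + 6, so a_1 = 4.
  13 = 2*6 + 1, so a_2 = 2.
  6 = 6*1 + 0, so a_3 = 6.
The remainder reaches 0 after 4 divisions, so the expansion has 4 partial quotients, read off in order.

[4; 4, 2, 6]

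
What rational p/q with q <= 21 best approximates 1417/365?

Expand x = 1417/365 as a continued fraction with the Euclidean algorithm:
  1417 = 3*365 + 322, so a_0 = 3.
  365 = 1*322 + 43, so a_1 = 1.
  322 = 7*43 + 21, so a_2 = 7.
  43 = 2*21 + 1, so a_3 = 2.
  21 = 21*1 + 0, so a_4 = 21.
so x = [3; 1, 7, 2, 21].
Convergents (p_i = a_i*p_{i-1} + p_{i-2}, q_i = a_i*q_{i-1} + q_{i-2} with p_{-2}=0, p_{-1}=1, q_{-2}=1, q_{-1}=0), until the denominator exceeds 21:
  i=0: a_0=3, p_0 = 3*1 + 0 = 3, q_0 = 3*0 + 1 = 1.
  i=1: a_1=1, p_1 = 1*3 + 1 = 4, q_1 = 1*1 + 0 = 1.
  i=2: a_2=7, p_2 = 7*4 + 3 = 31, q_2 = 7*1 + 1 = 8.
  i=3: a_3=2, p_3 = 2*31 + 4 = 66, q_3 = 2*8 + 1 = 17.
  i=4: a_4=21, p_4 = 21*66 + 31 = 1417, q_4 = 21*17 + 8 = 365.
q_4 = 365 > 21, so the last convergent with denominator <= 21 is p_3/q_3 = 66/17.
The closest fraction with denominator <= 21 is either p_3/q_3 or the intermediate fraction (k*p_3 + p_2)/(k*q_3 + q_2) with the largest k >= 1 whose denominator stays <= 21; these approach x as k grows, and every other convergent or intermediate fraction in range is farther away.
Largest k: floor((21 - q_2)/q_3) = floor((21 - 8)/17) = 0.
Since k = 0, no intermediate fraction beyond p_3/q_3 has denominator <= 21, so the convergent 66/17 is the closest (its error is |1417*17 - 66*365|/(365*17) = 1/6205).

66/17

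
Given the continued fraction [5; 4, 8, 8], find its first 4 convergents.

Using the convergent recurrence p_i = a_i*p_{i-1} + p_{i-2}, q_i = a_i*q_{i-1} + q_{i-2} with p_{-2}=0, p_{-1}=1, q_{-2}=1, q_{-1}=0:
  i=0: a_0=5, p_0 = 5*1 + 0 = 5, q_0 = 5*0 + 1 = 1.
  i=1: a_1=4, p_1 = 4*5 + 1 = 21, q_1 = 4*1 + 0 = 4.
  i=2: a_2=8, p_2 = 8*21 + 5 = 173, q_2 = 8*4 + 1 = 33.
  i=3: a_3=8, p_3 = 8*173 + 21 = 1405, q_3 = 8*33 + 4 = 268.

5/1, 21/4, 173/33, 1405/268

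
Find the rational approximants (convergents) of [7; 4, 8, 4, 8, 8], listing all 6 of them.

Using the convergent recurrence p_i = a_i*p_{i-1} + p_{i-2}, q_i = a_i*q_{i-1} + q_{i-2} with p_{-2}=0, p_{-1}=1, q_{-2}=1, q_{-1}=0:
  i=0: a_0=7, p_0 = 7*1 + 0 = 7, q_0 = 7*0 + 1 = 1.
  i=1: a_1=4, p_1 = 4*7 + 1 = 29, q_1 = 4*1 + 0 = 4.
  i=2: a_2=8, p_2 = 8*29 + 7 = 239, q_2 = 8*4 + 1 = 33.
  i=3: a_3=4, p_3 = 4*239 + 29 = 985, q_3 = 4*33 + 4 = 136.
  i=4: a_4=8, p_4 = 8*985 + 239 = 8119, q_4 = 8*136 + 33 = 1121.
  i=5: a_5=8, p_5 = 8*8119 + 985 = 65937, q_5 = 8*1121 + 136 = 9104.

7/1, 29/4, 239/33, 985/136, 8119/1121, 65937/9104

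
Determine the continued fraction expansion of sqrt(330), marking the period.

Write x_i = (sqrt(330) + m_i)/d_i with (m_0, d_0) = (0, 1). a_0 = floor(sqrt(330)) = 18, since 18^2 = 324 <= 330 < 361 = 19^2.
Iterate m_{i+1} = d_i*a_i - m_i, d_{i+1} = (330 - m_{i+1}^2)/d_i, a_{i+1} = floor((a_0 + m_{i+1})/d_{i+1}):
  m_1 = 1*18 - 0 = 18, d_1 = (330 - 18^2)/1 = 6/1 = 6, a_1 = floor((18 + 18)/6) = 6.
  m_2 = 6*6 - 18 = 18, d_2 = (330 - 18^2)/6 = 6/6 = 1, a_2 = floor((18 + 18)/1) = 36.
  m_3 = 1*36 - 18 = 18, d_3 = (330 - 18^2)/1 = 6/1 = 6: (m_3, d_3) = (m_1, d_1) = (18, 6), so from here the quotients repeat a_1, a_2; the period length is 2.
Hence the expansion of sqrt(330) is a_0 = 18 followed by the repeating block 6, 36 (period 2).

[18; (6, 36)]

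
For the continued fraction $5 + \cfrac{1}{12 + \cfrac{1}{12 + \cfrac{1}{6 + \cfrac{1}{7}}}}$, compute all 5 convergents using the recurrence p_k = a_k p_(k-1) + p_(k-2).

5/1, 61/12, 737/145, 4483/882, 32118/6319

Using the convergent recurrence p_i = a_i*p_{i-1} + p_{i-2}, q_i = a_i*q_{i-1} + q_{i-2} with p_{-2}=0, p_{-1}=1, q_{-2}=1, q_{-1}=0:
  i=0: a_0=5, p_0 = 5*1 + 0 = 5, q_0 = 5*0 + 1 = 1.
  i=1: a_1=12, p_1 = 12*5 + 1 = 61, q_1 = 12*1 + 0 = 12.
  i=2: a_2=12, p_2 = 12*61 + 5 = 737, q_2 = 12*12 + 1 = 145.
  i=3: a_3=6, p_3 = 6*737 + 61 = 4483, q_3 = 6*145 + 12 = 882.
  i=4: a_4=7, p_4 = 7*4483 + 737 = 32118, q_4 = 7*882 + 145 = 6319.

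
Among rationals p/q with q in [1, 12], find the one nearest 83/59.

Expand x = 83/59 as a continued fraction with the Euclidean algorithm:
  83 = 1*59 + 24, so a_0 = 1.
  59 = 2*24 + 11, so a_1 = 2.
  24 = 2*11 + 2, so a_2 = 2.
  11 = 5*2 + 1, so a_3 = 5.
  2 = 2*1 + 0, so a_4 = 2.
so x = [1; 2, 2, 5, 2].
Convergents (p_i = a_i*p_{i-1} + p_{i-2}, q_i = a_i*q_{i-1} + q_{i-2} with p_{-2}=0, p_{-1}=1, q_{-2}=1, q_{-1}=0), until the denominator exceeds 12:
  i=0: a_0=1, p_0 = 1*1 + 0 = 1, q_0 = 1*0 + 1 = 1.
  i=1: a_1=2, p_1 = 2*1 + 1 = 3, q_1 = 2*1 + 0 = 2.
  i=2: a_2=2, p_2 = 2*3 + 1 = 7, q_2 = 2*2 + 1 = 5.
  i=3: a_3=5, p_3 = 5*7 + 3 = 38, q_3 = 5*5 + 2 = 27.
q_3 = 27 > 12, so the last convergent with denominator <= 12 is p_2/q_2 = 7/5.
The closest fraction with denominator <= 12 is either p_2/q_2 or the intermediate fraction (k*p_2 + p_1)/(k*q_2 + q_1) with the largest k >= 1 whose denominator stays <= 12; these approach x as k grows, and every other convergent or intermediate fraction in range is farther away.
Largest k: floor((12 - q_1)/q_2) = floor((12 - 2)/5) = 2.
That gives (2*7 + 3)/(2*5 + 2) = 17/12.
Compare the errors: |x - 7/5| = |83*5 - 7*59|/(59*5) = 2/295, and |x - 17/12| = |83*12 - 17*59|/(59*12) = 7/708.
Cross-multiplying, 2*708 = 1416 < 2065 = 7*295, so 2/295 is smaller: the convergent 7/5 is closer to x than 17/12.

7/5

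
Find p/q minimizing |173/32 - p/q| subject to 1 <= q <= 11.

27/5

Expand x = 173/32 as a continued fraction with the Euclidean algorithm:
  173 = 5*32 + 13, so a_0 = 5.
  32 = 2*13 + 6, so a_1 = 2.
  13 = 2*6 + 1, so a_2 = 2.
  6 = 6*1 + 0, so a_3 = 6.
so x = [5; 2, 2, 6].
Convergents (p_i = a_i*p_{i-1} + p_{i-2}, q_i = a_i*q_{i-1} + q_{i-2} with p_{-2}=0, p_{-1}=1, q_{-2}=1, q_{-1}=0), until the denominator exceeds 11:
  i=0: a_0=5, p_0 = 5*1 + 0 = 5, q_0 = 5*0 + 1 = 1.
  i=1: a_1=2, p_1 = 2*5 + 1 = 11, q_1 = 2*1 + 0 = 2.
  i=2: a_2=2, p_2 = 2*11 + 5 = 27, q_2 = 2*2 + 1 = 5.
  i=3: a_3=6, p_3 = 6*27 + 11 = 173, q_3 = 6*5 + 2 = 32.
q_3 = 32 > 11, so the last convergent with denominator <= 11 is p_2/q_2 = 27/5.
The closest fraction with denominator <= 11 is either p_2/q_2 or the intermediate fraction (k*p_2 + p_1)/(k*q_2 + q_1) with the largest k >= 1 whose denominator stays <= 11; these approach x as k grows, and every other convergent or intermediate fraction in range is farther away.
Largest k: floor((11 - q_1)/q_2) = floor((11 - 2)/5) = 1.
That gives (1*27 + 11)/(1*5 + 2) = 38/7.
Compare the errors: |x - 27/5| = |173*5 - 27*32|/(32*5) = 1/160, and |x - 38/7| = |173*7 - 38*32|/(32*7) = 5/224.
Cross-multiplying, 1*224 = 224 < 800 = 5*160, so 1/160 is smaller: the convergent 27/5 is closer to x than 38/7.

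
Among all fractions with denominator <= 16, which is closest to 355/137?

Expand x = 355/137 as a continued fraction with the Euclidean algorithm:
  355 = 2*137 + 81, so a_0 = 2.
  137 = 1*81 + 56, so a_1 = 1.
  81 = 1*56 + 25, so a_2 = 1.
  56 = 2*25 + 6, so a_3 = 2.
  25 = 4*6 + 1, so a_4 = 4.
  6 = 6*1 + 0, so a_5 = 6.
so x = [2; 1, 1, 2, 4, 6].
Convergents (p_i = a_i*p_{i-1} + p_{i-2}, q_i = a_i*q_{i-1} + q_{i-2} with p_{-2}=0, p_{-1}=1, q_{-2}=1, q_{-1}=0), until the denominator exceeds 16:
  i=0: a_0=2, p_0 = 2*1 + 0 = 2, q_0 = 2*0 + 1 = 1.
  i=1: a_1=1, p_1 = 1*2 + 1 = 3, q_1 = 1*1 + 0 = 1.
  i=2: a_2=1, p_2 = 1*3 + 2 = 5, q_2 = 1*1 + 1 = 2.
  i=3: a_3=2, p_3 = 2*5 + 3 = 13, q_3 = 2*2 + 1 = 5.
  i=4: a_4=4, p_4 = 4*13 + 5 = 57, q_4 = 4*5 + 2 = 22.
q_4 = 22 > 16, so the last convergent with denominator <= 16 is p_3/q_3 = 13/5.
The closest fraction with denominator <= 16 is either p_3/q_3 or the intermediate fraction (k*p_3 + p_2)/(k*q_3 + q_2) with the largest k >= 1 whose denominator stays <= 16; these approach x as k grows, and every other convergent or intermediate fraction in range is farther away.
Largest k: floor((16 - q_2)/q_3) = floor((16 - 2)/5) = 2.
That gives (2*13 + 5)/(2*5 + 2) = 31/12.
Compare the errors: |x - 13/5| = |355*5 - 13*137|/(137*5) = 6/685, and |x - 31/12| = |355*12 - 31*137|/(137*12) = 13/1644.
Cross-multiplying, 13*685 = 8905 < 9864 = 6*1644, so 13/1644 is smaller: the intermediate fraction 31/12 is closer to x than 13/5.

31/12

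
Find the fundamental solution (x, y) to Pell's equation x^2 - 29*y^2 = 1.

(x, y) = (9801, 1820)

First expand sqrt(29) as a continued fraction. With x_i = (sqrt(29) + m_i)/d_i and (m_0, d_0) = (0, 1): a_0 = floor(sqrt(29)) = 5, since 5^2 = 25 <= 29 < 36 = 6^2.
Iterate m_{i+1} = d_i*a_i - m_i, d_{i+1} = (29 - m_{i+1}^2)/d_i, a_{i+1} = floor((a_0 + m_{i+1})/d_{i+1}):
  m_1 = 1*5 - 0 = 5, d_1 = (29 - 5^2)/1 = 4/1 = 4, a_1 = floor((5 + 5)/4) = 2.
  m_2 = 4*2 - 5 = 3, d_2 = (29 - 3^2)/4 = 20/4 = 5, a_2 = floor((5 + 3)/5) = 1.
  m_3 = 5*1 - 3 = 2, d_3 = (29 - 2^2)/5 = 25/5 = 5, a_3 = floor((5 + 2)/5) = 1.
  m_4 = 5*1 - 2 = 3, d_4 = (29 - 3^2)/5 = 20/5 = 4, a_4 = floor((5 + 3)/4) = 2.
  m_5 = 4*2 - 3 = 5, d_5 = (29 - 5^2)/4 = 4/4 = 1, a_5 = floor((5 + 5)/1) = 10.
  m_6 = 1*10 - 5 = 5, d_6 = (29 - 5^2)/1 = 4/1 = 4: (m_6, d_6) = (m_1, d_1) = (5, 4), so from here the quotients repeat a_1, ..., a_5; the period length is 5.
So sqrt(29) = [5; (2, 1, 1, 2, 10)] with period length k = 5.
k is odd, so (p_{k-1}, q_{k-1}) only solves x^2 - 29y^2 = -1 and the fundamental solution of x^2 - 29y^2 = 1 is (p_{2k-1}, q_{2k-1}) = (p_9, q_9); compute convergents through index 9, running through the period twice.
Convergents (p_i = a_i*p_{i-1} + p_{i-2}, q_i = a_i*q_{i-1} + q_{i-2} with p_{-2}=0, p_{-1}=1, q_{-2}=1, q_{-1}=0):
  i=0: a_0=5, p_0 = 5*1 + 0 = 5, q_0 = 5*0 + 1 = 1.
  i=1: a_1=2, p_1 = 2*5 + 1 = 11, q_1 = 2*1 + 0 = 2.
  i=2: a_2=1, p_2 = 1*11 + 5 = 16, q_2 = 1*2 + 1 = 3.
  i=3: a_3=1, p_3 = 1*16 + 11 = 27, q_3 = 1*3 + 2 = 5.
  i=4: a_4=2, p_4 = 2*27 + 16 = 70, q_4 = 2*5 + 3 = 13.
  i=5: a_5=10, p_5 = 10*70 + 27 = 727, q_5 = 10*13 + 5 = 135.
  i=6: a_6=2, p_6 = 2*727 + 70 = 1524, q_6 = 2*135 + 13 = 283.
  i=7: a_7=1, p_7 = 1*1524 + 727 = 2251, q_7 = 1*283 + 135 = 418.
  i=8: a_8=1, p_8 = 1*2251 + 1524 = 3775, q_8 = 1*418 + 283 = 701.
  i=9: a_9=2, p_9 = 2*3775 + 2251 = 9801, q_9 = 2*701 + 418 = 1820.
Indeed p_4^2 - 29*q_4^2 = 4900 - 4901 = -1, not +1.
Check: 9801^2 - 29*1820^2 = 96059601 - 96059600 = 1, so (x, y) = (9801, 1820) solves the equation, and by the theorem it is the least positive solution.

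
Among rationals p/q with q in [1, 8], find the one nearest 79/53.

Expand x = 79/53 as a continued fraction with the Euclidean algorithm:
  79 = 1*53 + 26, so a_0 = 1.
  53 = 2*26 + 1, so a_1 = 2.
  26 = 26*1 + 0, so a_2 = 26.
so x = [1; 2, 26].
Convergents (p_i = a_i*p_{i-1} + p_{i-2}, q_i = a_i*q_{i-1} + q_{i-2} with p_{-2}=0, p_{-1}=1, q_{-2}=1, q_{-1}=0), until the denominator exceeds 8:
  i=0: a_0=1, p_0 = 1*1 + 0 = 1, q_0 = 1*0 + 1 = 1.
  i=1: a_1=2, p_1 = 2*1 + 1 = 3, q_1 = 2*1 + 0 = 2.
  i=2: a_2=26, p_2 = 26*3 + 1 = 79, q_2 = 26*2 + 1 = 53.
q_2 = 53 > 8, so the last convergent with denominator <= 8 is p_1/q_1 = 3/2.
The closest fraction with denominator <= 8 is either p_1/q_1 or the intermediate fraction (k*p_1 + p_0)/(k*q_1 + q_0) with the largest k >= 1 whose denominator stays <= 8; these approach x as k grows, and every other convergent or intermediate fraction in range is farther away.
Largest k: floor((8 - q_0)/q_1) = floor((8 - 1)/2) = 3.
That gives (3*3 + 1)/(3*2 + 1) = 10/7.
Compare the errors: |x - 3/2| = |79*2 - 3*53|/(53*2) = 1/106, and |x - 10/7| = |79*7 - 10*53|/(53*7) = 23/371.
Cross-multiplying, 1*371 = 371 < 2438 = 23*106, so 1/106 is smaller: the convergent 3/2 is closer to x than 10/7.

3/2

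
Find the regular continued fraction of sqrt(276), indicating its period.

[16; (1, 1, 1, 1, 2, 2, 2, 1, 1, 1, 1, 32)]

Write x_i = (sqrt(276) + m_i)/d_i with (m_0, d_0) = (0, 1). a_0 = floor(sqrt(276)) = 16, since 16^2 = 256 <= 276 < 289 = 17^2.
Iterate m_{i+1} = d_i*a_i - m_i, d_{i+1} = (276 - m_{i+1}^2)/d_i, a_{i+1} = floor((a_0 + m_{i+1})/d_{i+1}):
  m_1 = 1*16 - 0 = 16, d_1 = (276 - 16^2)/1 = 20/1 = 20, a_1 = floor((16 + 16)/20) = 1.
  m_2 = 20*1 - 16 = 4, d_2 = (276 - 4^2)/20 = 260/20 = 13, a_2 = floor((16 + 4)/13) = 1.
  m_3 = 13*1 - 4 = 9, d_3 = (276 - 9^2)/13 = 195/13 = 15, a_3 = floor((16 + 9)/15) = 1.
  m_4 = 15*1 - 9 = 6, d_4 = (276 - 6^2)/15 = 240/15 = 16, a_4 = floor((16 + 6)/16) = 1.
  m_5 = 16*1 - 6 = 10, d_5 = (276 - 10^2)/16 = 176/16 = 11, a_5 = floor((16 + 10)/11) = 2.
  m_6 = 11*2 - 10 = 12, d_6 = (276 - 12^2)/11 = 132/11 = 12, a_6 = floor((16 + 12)/12) = 2.
  m_7 = 12*2 - 12 = 12, d_7 = (276 - 12^2)/12 = 132/12 = 11, a_7 = floor((16 + 12)/11) = 2.
  m_8 = 11*2 - 12 = 10, d_8 = (276 - 10^2)/11 = 176/11 = 16, a_8 = floor((16 + 10)/16) = 1.
  m_9 = 16*1 - 10 = 6, d_9 = (276 - 6^2)/16 = 240/16 = 15, a_9 = floor((16 + 6)/15) = 1.
  m_10 = 15*1 - 6 = 9, d_10 = (276 - 9^2)/15 = 195/15 = 13, a_10 = floor((16 + 9)/13) = 1.
  m_11 = 13*1 - 9 = 4, d_11 = (276 - 4^2)/13 = 260/13 = 20, a_11 = floor((16 + 4)/20) = 1.
  m_12 = 20*1 - 4 = 16, d_12 = (276 - 16^2)/20 = 20/20 = 1, a_12 = floor((16 + 16)/1) = 32.
  m_13 = 1*32 - 16 = 16, d_13 = (276 - 16^2)/1 = 20/1 = 20: (m_13, d_13) = (m_1, d_1) = (16, 20), so from here the quotients repeat a_1, ..., a_12; the period length is 12.
Hence the expansion of sqrt(276) is a_0 = 16 followed by the repeating block 1, 1, 1, 1, 2, 2, 2, 1, 1, 1, 1, 32 (period 12).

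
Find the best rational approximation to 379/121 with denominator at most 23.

Expand x = 379/121 as a continued fraction with the Euclidean algorithm:
  379 = 3*121 + 16, so a_0 = 3.
  121 = 7*16 + 9, so a_1 = 7.
  16 = 1*9 + 7, so a_2 = 1.
  9 = 1*7 + 2, so a_3 = 1.
  7 = 3*2 + 1, so a_4 = 3.
  2 = 2*1 + 0, so a_5 = 2.
so x = [3; 7, 1, 1, 3, 2].
Convergents (p_i = a_i*p_{i-1} + p_{i-2}, q_i = a_i*q_{i-1} + q_{i-2} with p_{-2}=0, p_{-1}=1, q_{-2}=1, q_{-1}=0), until the denominator exceeds 23:
  i=0: a_0=3, p_0 = 3*1 + 0 = 3, q_0 = 3*0 + 1 = 1.
  i=1: a_1=7, p_1 = 7*3 + 1 = 22, q_1 = 7*1 + 0 = 7.
  i=2: a_2=1, p_2 = 1*22 + 3 = 25, q_2 = 1*7 + 1 = 8.
  i=3: a_3=1, p_3 = 1*25 + 22 = 47, q_3 = 1*8 + 7 = 15.
  i=4: a_4=3, p_4 = 3*47 + 25 = 166, q_4 = 3*15 + 8 = 53.
q_4 = 53 > 23, so the last convergent with denominator <= 23 is p_3/q_3 = 47/15.
The closest fraction with denominator <= 23 is either p_3/q_3 or the intermediate fraction (k*p_3 + p_2)/(k*q_3 + q_2) with the largest k >= 1 whose denominator stays <= 23; these approach x as k grows, and every other convergent or intermediate fraction in range is farther away.
Largest k: floor((23 - q_2)/q_3) = floor((23 - 8)/15) = 1.
That gives (1*47 + 25)/(1*15 + 8) = 72/23.
Compare the errors: |x - 47/15| = |379*15 - 47*121|/(121*15) = 2/1815, and |x - 72/23| = |379*23 - 72*121|/(121*23) = 5/2783.
Cross-multiplying, 2*2783 = 5566 < 9075 = 5*1815, so 2/1815 is smaller: the convergent 47/15 is closer to x than 72/23.

47/15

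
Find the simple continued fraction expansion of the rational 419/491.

Run the Euclidean algorithm on 419 and 491; the successive quotients are the partial quotients a_0, a_1, ... (each step inverts the fractional part left over by the previous one):
  419 = 0*491 + 419, so a_0 = 0.
  491 = 1*419 + 72, so a_1 = 1.
  419 = 5*72 + 59, so a_2 = 5.
  72 = 1*59 + 13, so a_3 = 1.
  59 = 4*13 + 7, so a_4 = 4.
  13 = 1*7 + 6, so a_5 = 1.
  7 = 1*6 + 1, so a_6 = 1.
  6 = 6*1 + 0, so a_7 = 6.
The remainder reaches 0 after 8 divisions, so the expansion has 8 partial quotients, read off in order.

[0; 1, 5, 1, 4, 1, 1, 6]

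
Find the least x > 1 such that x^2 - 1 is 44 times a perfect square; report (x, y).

(x, y) = (199, 30)

First expand sqrt(44) as a continued fraction. With x_i = (sqrt(44) + m_i)/d_i and (m_0, d_0) = (0, 1): a_0 = floor(sqrt(44)) = 6, since 6^2 = 36 <= 44 < 49 = 7^2.
Iterate m_{i+1} = d_i*a_i - m_i, d_{i+1} = (44 - m_{i+1}^2)/d_i, a_{i+1} = floor((a_0 + m_{i+1})/d_{i+1}):
  m_1 = 1*6 - 0 = 6, d_1 = (44 - 6^2)/1 = 8/1 = 8, a_1 = floor((6 + 6)/8) = 1.
  m_2 = 8*1 - 6 = 2, d_2 = (44 - 2^2)/8 = 40/8 = 5, a_2 = floor((6 + 2)/5) = 1.
  m_3 = 5*1 - 2 = 3, d_3 = (44 - 3^2)/5 = 35/5 = 7, a_3 = floor((6 + 3)/7) = 1.
  m_4 = 7*1 - 3 = 4, d_4 = (44 - 4^2)/7 = 28/7 = 4, a_4 = floor((6 + 4)/4) = 2.
  m_5 = 4*2 - 4 = 4, d_5 = (44 - 4^2)/4 = 28/4 = 7, a_5 = floor((6 + 4)/7) = 1.
  m_6 = 7*1 - 4 = 3, d_6 = (44 - 3^2)/7 = 35/7 = 5, a_6 = floor((6 + 3)/5) = 1.
  m_7 = 5*1 - 3 = 2, d_7 = (44 - 2^2)/5 = 40/5 = 8, a_7 = floor((6 + 2)/8) = 1.
  m_8 = 8*1 - 2 = 6, d_8 = (44 - 6^2)/8 = 8/8 = 1, a_8 = floor((6 + 6)/1) = 12.
  m_9 = 1*12 - 6 = 6, d_9 = (44 - 6^2)/1 = 8/1 = 8: (m_9, d_9) = (m_1, d_1) = (6, 8), so from here the quotients repeat a_1, ..., a_8; the period length is 8.
So sqrt(44) = [6; (1, 1, 1, 2, 1, 1, 1, 12)] with period length k = 8.
k is even, so the fundamental solution of x^2 - 44y^2 = 1 is (p_{k-1}, q_{k-1}) = (p_7, q_7); compute convergents through index 7.
Convergents (p_i = a_i*p_{i-1} + p_{i-2}, q_i = a_i*q_{i-1} + q_{i-2} with p_{-2}=0, p_{-1}=1, q_{-2}=1, q_{-1}=0):
  i=0: a_0=6, p_0 = 6*1 + 0 = 6, q_0 = 6*0 + 1 = 1.
  i=1: a_1=1, p_1 = 1*6 + 1 = 7, q_1 = 1*1 + 0 = 1.
  i=2: a_2=1, p_2 = 1*7 + 6 = 13, q_2 = 1*1 + 1 = 2.
  i=3: a_3=1, p_3 = 1*13 + 7 = 20, q_3 = 1*2 + 1 = 3.
  i=4: a_4=2, p_4 = 2*20 + 13 = 53, q_4 = 2*3 + 2 = 8.
  i=5: a_5=1, p_5 = 1*53 + 20 = 73, q_5 = 1*8 + 3 = 11.
  i=6: a_6=1, p_6 = 1*73 + 53 = 126, q_6 = 1*11 + 8 = 19.
  i=7: a_7=1, p_7 = 1*126 + 73 = 199, q_7 = 1*19 + 11 = 30.
Check: 199^2 - 44*30^2 = 39601 - 39600 = 1, so (x, y) = (199, 30) solves the equation, and by the theorem it is the least positive solution.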